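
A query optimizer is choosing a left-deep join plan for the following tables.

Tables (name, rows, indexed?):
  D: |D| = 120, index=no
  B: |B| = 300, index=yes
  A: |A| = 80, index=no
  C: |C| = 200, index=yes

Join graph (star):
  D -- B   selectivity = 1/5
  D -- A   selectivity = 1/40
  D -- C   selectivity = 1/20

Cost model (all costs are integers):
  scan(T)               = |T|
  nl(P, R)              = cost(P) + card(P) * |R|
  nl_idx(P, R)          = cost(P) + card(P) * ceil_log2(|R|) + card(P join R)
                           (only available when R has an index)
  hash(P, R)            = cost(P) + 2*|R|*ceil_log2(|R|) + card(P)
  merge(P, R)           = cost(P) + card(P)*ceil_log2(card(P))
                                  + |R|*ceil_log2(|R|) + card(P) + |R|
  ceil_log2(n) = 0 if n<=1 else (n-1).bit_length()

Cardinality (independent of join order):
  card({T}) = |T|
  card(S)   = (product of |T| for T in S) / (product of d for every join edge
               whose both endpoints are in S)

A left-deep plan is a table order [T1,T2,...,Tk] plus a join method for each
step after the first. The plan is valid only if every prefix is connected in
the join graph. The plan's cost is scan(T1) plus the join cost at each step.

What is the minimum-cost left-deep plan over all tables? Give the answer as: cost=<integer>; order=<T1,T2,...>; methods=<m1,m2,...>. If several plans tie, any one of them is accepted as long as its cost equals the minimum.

Selinger DP (subsets sized 1..n):
  {D}: scan cost=120, card=120
  {B}: scan cost=300, card=300
  {A}: scan cost=80, card=80
  {C}: scan cost=200, card=200
  {BD}: card=7200; try (D,hash)→2280, (B,merge)→4080, (D,merge)→4260, (B,hash)→5640, (B,nl_idx)→8400, (B,nl)→36120 …(+1); best=2280 via (D,hash)
  {AD}: card=240; try (A,hash)→1360, (D,merge)→1680, (A,merge)→1720, (D,hash)→1840, (D,nl)→9680, (A,nl)→9720; best=1360 via (A,hash)
  {CD}: card=1200; try (D,hash)→2080, (C,nl_idx)→2280, (C,merge)→2880, (D,merge)→2960, (C,hash)→3440, (C,nl)→24120 …(+1); best=2080 via (D,hash)
  {ABD}: card=14400; try (B,merge)→6520, (B,hash)→7000, (A,hash)→10600, (B,nl_idx)→17920, (B,nl)→73360, (A,merge)→103720 …(+1); best=6520 via (B,merge)
  {BCD}: card=72000; try (B,hash)→8680, (C,hash)→12680, (B,merge)→19480, (B,nl_idx)→84880, (C,merge)→104880, (C,nl_idx)→131880 …(+2); best=8680 via (B,hash)
  {ACD}: card=2400; try (A,hash)→4400, (C,hash)→4800, (C,merge)→5320, (C,nl_idx)→5680, (A,merge)→17120, (C,nl)→49360 …(+1); best=4400 via (A,hash)
  {ABCD}: card=144000; try (B,hash)→12200, (C,hash)→24120, (B,merge)→38600, (A,hash)→81800, (B,nl_idx)→170000, (C,merge)→224320 …(+5); best=12200 via (B,hash)

cost=12200; order=C,D,A,B; methods=hash,hash,hash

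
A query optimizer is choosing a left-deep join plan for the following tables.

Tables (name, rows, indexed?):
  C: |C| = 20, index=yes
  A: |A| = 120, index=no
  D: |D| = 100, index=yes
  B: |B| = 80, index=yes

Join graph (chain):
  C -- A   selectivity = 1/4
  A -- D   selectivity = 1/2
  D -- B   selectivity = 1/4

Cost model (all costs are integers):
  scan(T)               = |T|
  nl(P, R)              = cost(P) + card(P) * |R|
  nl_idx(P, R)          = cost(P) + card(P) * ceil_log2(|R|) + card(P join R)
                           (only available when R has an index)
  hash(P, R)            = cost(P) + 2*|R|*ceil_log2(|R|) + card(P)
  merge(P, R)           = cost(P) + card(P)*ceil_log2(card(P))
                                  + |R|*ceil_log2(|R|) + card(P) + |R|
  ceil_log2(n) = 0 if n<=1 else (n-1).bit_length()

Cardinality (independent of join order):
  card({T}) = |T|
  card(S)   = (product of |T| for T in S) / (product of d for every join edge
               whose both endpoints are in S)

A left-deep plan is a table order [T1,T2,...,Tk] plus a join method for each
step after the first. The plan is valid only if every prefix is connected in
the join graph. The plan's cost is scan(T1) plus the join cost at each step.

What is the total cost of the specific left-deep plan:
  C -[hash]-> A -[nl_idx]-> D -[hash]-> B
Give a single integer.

step 1: scan C: cost=20, card=20
step 2: join A via hash
    card(P join A) = 20*120/(4) = 600
    cost = 20 + 2*120*7 + 20 = 1720
step 3: join D via nl_idx
    card(P join D) = 600*100/(2) = 30000
    cost = 1720 + 600*7 + 30000 = 35920
step 4: join B via hash
    card(P join B) = 30000*80/(4) = 600000
    cost = 35920 + 2*80*7 + 30000 = 67040

67040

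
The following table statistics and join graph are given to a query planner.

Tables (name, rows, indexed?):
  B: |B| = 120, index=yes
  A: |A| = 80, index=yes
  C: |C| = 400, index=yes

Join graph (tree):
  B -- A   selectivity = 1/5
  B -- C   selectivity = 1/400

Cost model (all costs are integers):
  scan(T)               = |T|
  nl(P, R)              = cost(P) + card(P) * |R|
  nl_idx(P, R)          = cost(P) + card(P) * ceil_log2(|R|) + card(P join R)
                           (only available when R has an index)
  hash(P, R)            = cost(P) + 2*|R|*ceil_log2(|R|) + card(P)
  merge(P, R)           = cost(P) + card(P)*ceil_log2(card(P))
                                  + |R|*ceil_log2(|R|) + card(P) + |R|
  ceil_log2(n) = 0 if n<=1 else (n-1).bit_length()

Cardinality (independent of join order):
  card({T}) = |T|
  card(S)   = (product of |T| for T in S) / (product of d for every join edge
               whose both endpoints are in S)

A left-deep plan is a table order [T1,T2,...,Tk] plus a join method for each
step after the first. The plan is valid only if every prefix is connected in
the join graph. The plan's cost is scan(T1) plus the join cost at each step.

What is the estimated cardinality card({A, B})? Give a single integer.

1920

Tables in S: A(80), B(120)
Edges inside S: B-A(d=5)
numerator = 80 * 120 = 9600
denominator = 5 = 5
card(S) = 9600 / 5 = 1920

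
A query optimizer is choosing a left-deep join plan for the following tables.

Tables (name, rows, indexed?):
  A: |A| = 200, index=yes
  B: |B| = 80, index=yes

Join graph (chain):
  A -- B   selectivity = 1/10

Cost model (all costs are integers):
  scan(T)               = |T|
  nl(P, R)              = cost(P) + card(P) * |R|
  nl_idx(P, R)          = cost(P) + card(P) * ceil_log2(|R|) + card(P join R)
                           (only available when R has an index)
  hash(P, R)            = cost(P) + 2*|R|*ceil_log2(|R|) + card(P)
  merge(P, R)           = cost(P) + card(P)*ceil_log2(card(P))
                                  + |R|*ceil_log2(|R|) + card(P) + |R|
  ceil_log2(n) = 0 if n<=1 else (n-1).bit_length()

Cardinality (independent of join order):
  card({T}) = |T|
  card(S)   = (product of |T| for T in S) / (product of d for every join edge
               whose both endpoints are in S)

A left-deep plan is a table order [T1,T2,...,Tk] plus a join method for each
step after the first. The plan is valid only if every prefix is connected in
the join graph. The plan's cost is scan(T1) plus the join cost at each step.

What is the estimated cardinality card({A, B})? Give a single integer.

Tables in S: A(200), B(80)
Edges inside S: A-B(d=10)
numerator = 200 * 80 = 16000
denominator = 10 = 10
card(S) = 16000 / 10 = 1600

1600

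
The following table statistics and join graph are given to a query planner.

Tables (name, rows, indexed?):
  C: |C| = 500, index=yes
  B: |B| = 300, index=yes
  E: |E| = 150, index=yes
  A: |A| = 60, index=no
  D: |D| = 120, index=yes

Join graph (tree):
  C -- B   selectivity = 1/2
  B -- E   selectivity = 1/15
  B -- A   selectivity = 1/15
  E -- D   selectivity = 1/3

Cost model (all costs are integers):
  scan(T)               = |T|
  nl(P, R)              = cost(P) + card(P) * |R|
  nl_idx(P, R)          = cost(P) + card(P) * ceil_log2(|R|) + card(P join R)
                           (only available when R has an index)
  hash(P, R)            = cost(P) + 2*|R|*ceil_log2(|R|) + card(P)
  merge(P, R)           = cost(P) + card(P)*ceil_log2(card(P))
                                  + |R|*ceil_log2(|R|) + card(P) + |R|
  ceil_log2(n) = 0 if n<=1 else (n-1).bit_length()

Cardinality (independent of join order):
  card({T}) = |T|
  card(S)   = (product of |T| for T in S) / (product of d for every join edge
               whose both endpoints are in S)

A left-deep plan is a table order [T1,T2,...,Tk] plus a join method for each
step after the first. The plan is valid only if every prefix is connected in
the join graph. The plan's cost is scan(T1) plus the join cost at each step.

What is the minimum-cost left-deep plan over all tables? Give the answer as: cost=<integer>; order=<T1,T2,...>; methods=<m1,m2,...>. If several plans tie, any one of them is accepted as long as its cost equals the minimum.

cost=507600; order=B,A,E,D,C; methods=hash,hash,hash,hash

Selinger DP (subsets sized 1..n):
  {C}: scan cost=500, card=500
  {B}: scan cost=300, card=300
  {E}: scan cost=150, card=150
  {A}: scan cost=60, card=60
  {D}: scan cost=120, card=120
  {BC}: card=75000; try (B,hash)→6400, (C,merge)→8300, (B,merge)→8500, (C,hash)→9600, (C,nl_idx)→78000, (B,nl_idx)→80000 …(+2); best=6400 via (B,hash)
  {BE}: card=3000; try (E,hash)→3000, (B,merge)→4500, (B,nl_idx)→4500, (E,merge)→4650, (E,nl_idx)→5700, (B,hash)→5700 …(+2); best=3000 via (E,hash)
  {AB}: card=1200; try (A,hash)→1320, (B,nl_idx)→1800, (B,merge)→3480, (A,merge)→3720, (B,hash)→5520, (B,nl)→18060 …(+1); best=1320 via (A,hash)
  {DE}: card=6000; try (D,hash)→1980, (E,merge)→2430, (D,merge)→2460, (E,hash)→2640, (E,nl_idx)→7080, (D,nl_idx)→7200 …(+2); best=1980 via (D,hash)
  {BCE}: card=750000; try (C,hash)→15000, (C,merge)→47000, (E,hash)→83800, (C,nl_idx)→780000, (E,nl_idx)→1356400, (E,merge)→1357750 …(+2); best=15000 via (C,hash)
  {ABC}: card=300000; try (C,hash)→11520, (C,merge)→20720, (A,hash)→82120, (C,nl_idx)→312120, (C,nl)→601320, (A,merge)→1356820 …(+1); best=11520 via (C,hash)
  {ABE}: card=12000; try (E,hash)→4920, (A,hash)→6720, (E,merge)→17070, (E,nl_idx)→22920, (A,merge)→42420, (E,nl)→181320 …(+1); best=4920 via (E,hash)
  {BDE}: card=120000; try (D,hash)→7680, (B,hash)→13380, (D,merge)→42960, (B,merge)→88980, (D,nl_idx)→144000, (B,nl_idx)→175980 …(+2); best=7680 via (D,hash)
  {ABCE}: card=3000000; try (C,hash)→25920, (C,merge)→189920, (E,hash)→313920, (A,hash)→765720, (C,nl_idx)→3112920, (E,nl_idx)→5411520 …(+5); best=25920 via (C,hash)
  {BCDE}: card=30000000; try (C,hash)→136680, (D,hash)→766680, (C,merge)→2172680, (D,merge)→15765960, (C,nl_idx)→31087680, (D,nl_idx)→35265000 …(+2); best=136680 via (C,hash)
  {ABDE}: card=480000; try (D,hash)→18600, (A,hash)→128400, (D,merge)→185880, (D,nl_idx)→568920, (D,nl)→1444920, (A,merge)→2168100 …(+1); best=18600 via (D,hash)
  {ABCDE}: card=120000000; try (C,hash)→507600, (D,hash)→3027600, (C,merge)→9623600, (A,hash)→30137400, (D,merge)→69026880, (C,nl_idx)→124338600 …(+5); best=507600 via (C,hash)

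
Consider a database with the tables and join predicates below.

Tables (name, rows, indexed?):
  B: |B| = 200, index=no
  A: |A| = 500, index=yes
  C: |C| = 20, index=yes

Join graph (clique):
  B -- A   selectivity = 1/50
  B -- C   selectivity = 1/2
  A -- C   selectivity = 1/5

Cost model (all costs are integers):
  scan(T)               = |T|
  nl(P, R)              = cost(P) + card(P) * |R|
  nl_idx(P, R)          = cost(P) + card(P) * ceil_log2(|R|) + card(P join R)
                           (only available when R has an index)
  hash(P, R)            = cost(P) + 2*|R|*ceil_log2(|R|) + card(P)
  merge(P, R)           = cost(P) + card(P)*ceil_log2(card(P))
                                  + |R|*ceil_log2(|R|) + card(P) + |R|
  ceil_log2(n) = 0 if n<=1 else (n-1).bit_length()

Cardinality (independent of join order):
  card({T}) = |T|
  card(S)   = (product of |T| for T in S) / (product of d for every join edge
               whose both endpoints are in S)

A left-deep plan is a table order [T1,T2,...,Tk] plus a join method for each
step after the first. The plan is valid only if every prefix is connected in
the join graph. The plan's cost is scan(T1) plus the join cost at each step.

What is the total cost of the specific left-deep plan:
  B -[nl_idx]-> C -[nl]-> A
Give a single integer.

step 1: scan B: cost=200, card=200
step 2: join C via nl_idx
    card(P join C) = 200*20/(2) = 2000
    cost = 200 + 200*5 + 2000 = 3200
step 3: join A via nl
    card(P join A) = 2000*500/(50*5) = 4000
    cost = 3200 + 2000*500 = 1003200

1003200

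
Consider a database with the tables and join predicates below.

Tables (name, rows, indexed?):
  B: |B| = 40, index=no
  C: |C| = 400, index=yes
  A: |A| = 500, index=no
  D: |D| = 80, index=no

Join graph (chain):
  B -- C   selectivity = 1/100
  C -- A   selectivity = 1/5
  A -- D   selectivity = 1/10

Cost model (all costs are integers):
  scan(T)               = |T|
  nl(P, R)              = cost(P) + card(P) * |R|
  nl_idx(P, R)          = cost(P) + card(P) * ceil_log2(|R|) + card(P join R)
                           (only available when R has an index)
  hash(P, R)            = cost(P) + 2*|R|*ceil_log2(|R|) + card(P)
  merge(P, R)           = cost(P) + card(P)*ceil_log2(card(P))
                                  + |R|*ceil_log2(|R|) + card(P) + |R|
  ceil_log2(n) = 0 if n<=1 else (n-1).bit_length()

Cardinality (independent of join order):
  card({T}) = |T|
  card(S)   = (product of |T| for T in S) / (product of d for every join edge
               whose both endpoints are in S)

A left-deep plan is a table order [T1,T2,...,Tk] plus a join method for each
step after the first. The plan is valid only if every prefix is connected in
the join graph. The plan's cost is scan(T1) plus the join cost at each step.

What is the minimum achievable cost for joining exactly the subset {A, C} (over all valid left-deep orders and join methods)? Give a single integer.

Selinger DP over subsets of {A,C}:
  {C}: scan cost=400, card=400
  {A}: scan cost=500, card=500
  {AC}: card=40000; try (C,hash)→8200, (A,merge)→9400, (C,merge)→9500, (A,hash)→9800, (C,nl_idx)→45000, (A,nl)→200400 …(+1); best=8200 via (C,hash)

8200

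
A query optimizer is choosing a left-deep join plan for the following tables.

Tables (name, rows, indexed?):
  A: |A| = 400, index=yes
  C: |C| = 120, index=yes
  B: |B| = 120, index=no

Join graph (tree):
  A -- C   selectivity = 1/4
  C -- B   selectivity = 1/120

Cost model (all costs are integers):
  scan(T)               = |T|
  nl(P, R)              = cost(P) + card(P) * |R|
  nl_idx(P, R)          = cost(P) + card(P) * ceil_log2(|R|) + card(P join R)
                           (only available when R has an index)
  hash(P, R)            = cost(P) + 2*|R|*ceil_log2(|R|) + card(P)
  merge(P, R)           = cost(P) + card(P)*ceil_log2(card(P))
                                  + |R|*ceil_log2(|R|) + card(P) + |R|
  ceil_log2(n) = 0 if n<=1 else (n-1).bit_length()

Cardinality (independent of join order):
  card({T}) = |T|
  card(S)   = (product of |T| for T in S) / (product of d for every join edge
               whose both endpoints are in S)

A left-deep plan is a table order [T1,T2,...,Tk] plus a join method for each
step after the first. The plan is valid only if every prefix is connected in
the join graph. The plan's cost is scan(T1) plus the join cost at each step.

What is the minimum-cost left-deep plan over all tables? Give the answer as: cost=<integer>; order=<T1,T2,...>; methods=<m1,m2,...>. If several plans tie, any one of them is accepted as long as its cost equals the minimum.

cost=6040; order=B,C,A; methods=nl_idx,merge

Selinger DP (subsets sized 1..n):
  {A}: scan cost=400, card=400
  {C}: scan cost=120, card=120
  {B}: scan cost=120, card=120
  {AC}: card=12000; try (C,hash)→2480, (A,merge)→5080, (C,merge)→5360, (A,hash)→7440, (A,nl_idx)→13200, (C,nl_idx)→15200 …(+2); best=2480 via (C,hash)
  {BC}: card=120; try (C,nl_idx)→1080, (C,hash)→1920, (B,hash)→1920, (C,merge)→2040, (B,merge)→2040, (C,nl)→14520 …(+1); best=1080 via (C,nl_idx)
  {ABC}: card=12000; try (A,merge)→6040, (A,hash)→8400, (A,nl_idx)→14160, (B,hash)→16160, (A,nl)→49080, (B,merge)→183440 …(+1); best=6040 via (A,merge)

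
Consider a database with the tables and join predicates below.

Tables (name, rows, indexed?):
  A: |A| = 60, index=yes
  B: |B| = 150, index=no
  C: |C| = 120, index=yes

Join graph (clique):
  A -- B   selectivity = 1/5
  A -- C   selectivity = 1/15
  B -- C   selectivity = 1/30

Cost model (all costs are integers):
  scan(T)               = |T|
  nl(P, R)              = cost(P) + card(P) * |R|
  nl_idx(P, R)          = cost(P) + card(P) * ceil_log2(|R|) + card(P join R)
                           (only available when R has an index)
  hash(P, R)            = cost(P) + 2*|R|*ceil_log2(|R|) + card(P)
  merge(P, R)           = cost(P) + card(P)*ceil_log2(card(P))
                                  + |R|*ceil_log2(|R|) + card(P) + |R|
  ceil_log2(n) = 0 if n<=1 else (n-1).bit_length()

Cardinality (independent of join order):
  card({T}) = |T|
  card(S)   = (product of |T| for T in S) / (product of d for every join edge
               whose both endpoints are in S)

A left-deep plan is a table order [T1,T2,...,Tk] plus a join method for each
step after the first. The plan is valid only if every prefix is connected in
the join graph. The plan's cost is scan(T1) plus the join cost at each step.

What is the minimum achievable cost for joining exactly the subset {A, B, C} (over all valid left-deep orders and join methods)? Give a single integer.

Selinger DP over subsets of {A,B,C}:
  {A}: scan cost=60, card=60
  {B}: scan cost=150, card=150
  {C}: scan cost=120, card=120
  {AB}: card=1800; try (A,hash)→1020, (B,merge)→1830, (A,merge)→1920, (B,hash)→2520, (A,nl_idx)→2850, (B,nl)→9060 …(+1); best=1020 via (A,hash)
  {AC}: card=480; try (C,nl_idx)→960, (A,hash)→960, (A,nl_idx)→1320, (C,merge)→1440, (A,merge)→1500, (C,hash)→1800 …(+2); best=960 via (C,nl_idx)
  {BC}: card=600; try (C,nl_idx)→1800, (C,hash)→1980, (B,merge)→2430, (C,merge)→2460, (B,hash)→2640, (B,nl)→18120 …(+1); best=1800 via (C,nl_idx)
  {ABC}: card=480; try (A,hash)→3120, (B,hash)→3840, (C,hash)→4500, (A,nl_idx)→5880, (B,merge)→7110, (A,merge)→8820 …(+5); best=3120 via (A,hash)

3120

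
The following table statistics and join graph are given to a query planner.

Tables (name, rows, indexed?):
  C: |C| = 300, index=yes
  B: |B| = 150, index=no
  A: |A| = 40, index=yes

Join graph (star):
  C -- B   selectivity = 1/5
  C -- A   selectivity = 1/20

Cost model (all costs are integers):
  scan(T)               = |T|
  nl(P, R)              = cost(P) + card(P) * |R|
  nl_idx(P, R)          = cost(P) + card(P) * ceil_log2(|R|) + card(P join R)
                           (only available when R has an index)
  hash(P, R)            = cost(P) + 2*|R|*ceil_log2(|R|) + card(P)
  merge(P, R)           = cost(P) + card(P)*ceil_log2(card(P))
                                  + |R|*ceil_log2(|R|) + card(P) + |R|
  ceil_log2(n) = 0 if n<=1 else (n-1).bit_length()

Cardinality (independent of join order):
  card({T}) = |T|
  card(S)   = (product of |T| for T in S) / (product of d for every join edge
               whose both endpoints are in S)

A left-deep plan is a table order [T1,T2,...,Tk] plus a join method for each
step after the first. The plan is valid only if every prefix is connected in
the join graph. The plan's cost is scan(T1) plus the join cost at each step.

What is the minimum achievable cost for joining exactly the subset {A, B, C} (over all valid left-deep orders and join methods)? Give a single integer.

Selinger DP over subsets of {A,B,C}:
  {C}: scan cost=300, card=300
  {B}: scan cost=150, card=150
  {A}: scan cost=40, card=40
  {BC}: card=9000; try (B,hash)→3000, (C,merge)→4500, (B,merge)→4650, (C,hash)→5700, (C,nl_idx)→10500, (C,nl)→45150 …(+1); best=3000 via (B,hash)
  {AC}: card=600; try (C,nl_idx)→1000, (A,hash)→1080, (A,nl_idx)→2700, (C,merge)→3320, (A,merge)→3580, (C,hash)→5480 …(+2); best=1000 via (C,nl_idx)
  {ABC}: card=18000; try (B,hash)→4000, (B,merge)→8950, (A,hash)→12480, (A,nl_idx)→75000, (B,nl)→91000, (A,merge)→138280 …(+1); best=4000 via (B,hash)

4000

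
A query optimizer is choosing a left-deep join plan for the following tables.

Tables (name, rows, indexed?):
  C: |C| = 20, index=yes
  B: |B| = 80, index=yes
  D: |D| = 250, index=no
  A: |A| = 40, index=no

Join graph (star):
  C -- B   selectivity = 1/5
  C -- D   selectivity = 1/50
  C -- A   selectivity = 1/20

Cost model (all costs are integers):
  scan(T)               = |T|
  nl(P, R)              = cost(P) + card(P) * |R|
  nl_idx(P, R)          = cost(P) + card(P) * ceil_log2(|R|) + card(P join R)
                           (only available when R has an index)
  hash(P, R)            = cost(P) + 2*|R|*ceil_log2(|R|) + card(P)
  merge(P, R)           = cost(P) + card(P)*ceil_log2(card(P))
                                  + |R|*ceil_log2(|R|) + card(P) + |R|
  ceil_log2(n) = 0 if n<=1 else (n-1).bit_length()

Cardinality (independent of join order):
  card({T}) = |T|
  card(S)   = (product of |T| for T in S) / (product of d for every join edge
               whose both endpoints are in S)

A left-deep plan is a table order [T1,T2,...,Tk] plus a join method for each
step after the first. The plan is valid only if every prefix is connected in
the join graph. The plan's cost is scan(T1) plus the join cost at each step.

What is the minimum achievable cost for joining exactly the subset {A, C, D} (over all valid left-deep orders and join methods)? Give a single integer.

Selinger DP over subsets of {A,C,D}:
  {C}: scan cost=20, card=20
  {D}: scan cost=250, card=250
  {A}: scan cost=40, card=40
  {CD}: card=100; try (C,hash)→700, (C,nl_idx)→1600, (D,merge)→2390, (C,merge)→2620, (D,hash)→4040, (D,nl)→5020 …(+1); best=700 via (C,hash)
  {AC}: card=40; try (C,hash)→280, (C,nl_idx)→280, (A,merge)→420, (C,merge)→440, (A,hash)→520, (A,nl)→820 …(+1); best=280 via (C,hash)
  {ACD}: card=200; try (A,hash)→1280, (A,merge)→1780, (D,merge)→2810, (D,hash)→4320, (A,nl)→4700, (D,nl)→10280; best=1280 via (A,hash)

1280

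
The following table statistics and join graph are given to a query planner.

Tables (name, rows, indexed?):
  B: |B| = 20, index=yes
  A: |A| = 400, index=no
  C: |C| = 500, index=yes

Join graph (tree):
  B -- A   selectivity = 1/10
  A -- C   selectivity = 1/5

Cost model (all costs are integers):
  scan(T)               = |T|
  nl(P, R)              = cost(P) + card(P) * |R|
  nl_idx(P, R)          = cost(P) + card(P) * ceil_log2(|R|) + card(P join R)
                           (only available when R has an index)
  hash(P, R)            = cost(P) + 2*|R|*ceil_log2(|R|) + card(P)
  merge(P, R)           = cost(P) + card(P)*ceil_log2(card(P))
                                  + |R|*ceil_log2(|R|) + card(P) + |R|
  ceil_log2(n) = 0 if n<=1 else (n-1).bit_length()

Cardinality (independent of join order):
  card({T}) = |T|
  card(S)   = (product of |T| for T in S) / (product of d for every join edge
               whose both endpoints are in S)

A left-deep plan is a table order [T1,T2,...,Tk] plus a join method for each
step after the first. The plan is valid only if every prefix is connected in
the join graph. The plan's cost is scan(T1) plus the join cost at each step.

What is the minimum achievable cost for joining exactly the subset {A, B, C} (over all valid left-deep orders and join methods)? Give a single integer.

10800

Selinger DP over subsets of {A,B,C}:
  {B}: scan cost=20, card=20
  {A}: scan cost=400, card=400
  {C}: scan cost=500, card=500
  {AB}: card=800; try (B,hash)→1000, (B,nl_idx)→3200, (A,merge)→4140, (B,merge)→4520, (A,hash)→7240, (A,nl)→8020 …(+1); best=1000 via (B,hash)
  {AC}: card=40000; try (A,hash)→8200, (C,merge)→9400, (A,merge)→9500, (C,hash)→9800, (C,nl_idx)→44000, (C,nl)→200400 …(+1); best=8200 via (A,hash)
  {ABC}: card=80000; try (C,hash)→10800, (C,merge)→14800, (B,hash)→48400, (C,nl_idx)→88200, (B,nl_idx)→288200, (C,nl)→401000 …(+2); best=10800 via (C,hash)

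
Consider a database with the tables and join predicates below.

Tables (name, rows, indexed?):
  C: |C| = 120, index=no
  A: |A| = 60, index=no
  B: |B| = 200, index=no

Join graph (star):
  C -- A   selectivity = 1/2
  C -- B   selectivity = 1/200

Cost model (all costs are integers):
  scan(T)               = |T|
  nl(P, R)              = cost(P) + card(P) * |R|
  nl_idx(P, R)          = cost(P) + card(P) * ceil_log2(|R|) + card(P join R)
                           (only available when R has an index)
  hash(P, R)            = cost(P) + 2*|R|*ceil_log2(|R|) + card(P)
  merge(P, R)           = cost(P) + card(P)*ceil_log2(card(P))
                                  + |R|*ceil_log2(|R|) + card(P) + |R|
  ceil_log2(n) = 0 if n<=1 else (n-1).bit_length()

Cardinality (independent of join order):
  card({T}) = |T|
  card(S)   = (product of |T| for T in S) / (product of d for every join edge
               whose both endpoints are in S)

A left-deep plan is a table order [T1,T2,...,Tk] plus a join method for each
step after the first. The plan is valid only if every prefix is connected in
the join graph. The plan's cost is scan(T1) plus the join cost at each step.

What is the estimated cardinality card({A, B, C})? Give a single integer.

Tables in S: A(60), B(200), C(120)
Edges inside S: C-A(d=2), C-B(d=200)
numerator = 60 * 200 * 120 = 1440000
denominator = 2 * 200 = 400
card(S) = 1440000 / 400 = 3600

3600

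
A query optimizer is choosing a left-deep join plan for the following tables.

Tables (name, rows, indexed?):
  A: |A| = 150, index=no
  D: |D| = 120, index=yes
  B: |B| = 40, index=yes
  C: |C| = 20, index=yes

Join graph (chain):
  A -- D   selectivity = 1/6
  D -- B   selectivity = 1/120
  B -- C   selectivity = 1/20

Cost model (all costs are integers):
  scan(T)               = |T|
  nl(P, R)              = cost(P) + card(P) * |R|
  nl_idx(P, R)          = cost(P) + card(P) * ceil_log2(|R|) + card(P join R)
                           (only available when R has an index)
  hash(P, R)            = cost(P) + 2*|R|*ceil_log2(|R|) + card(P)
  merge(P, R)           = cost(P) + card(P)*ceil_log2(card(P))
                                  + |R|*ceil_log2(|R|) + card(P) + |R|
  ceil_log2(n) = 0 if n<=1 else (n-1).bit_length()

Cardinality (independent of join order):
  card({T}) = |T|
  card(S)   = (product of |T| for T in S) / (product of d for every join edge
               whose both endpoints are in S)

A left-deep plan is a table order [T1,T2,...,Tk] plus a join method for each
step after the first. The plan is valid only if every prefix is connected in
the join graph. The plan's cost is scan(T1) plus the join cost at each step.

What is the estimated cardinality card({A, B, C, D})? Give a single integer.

Tables in S: A(150), B(40), C(20), D(120)
Edges inside S: A-D(d=6), D-B(d=120), B-C(d=20)
numerator = 150 * 40 * 20 * 120 = 14400000
denominator = 6 * 120 * 20 = 14400
card(S) = 14400000 / 14400 = 1000

1000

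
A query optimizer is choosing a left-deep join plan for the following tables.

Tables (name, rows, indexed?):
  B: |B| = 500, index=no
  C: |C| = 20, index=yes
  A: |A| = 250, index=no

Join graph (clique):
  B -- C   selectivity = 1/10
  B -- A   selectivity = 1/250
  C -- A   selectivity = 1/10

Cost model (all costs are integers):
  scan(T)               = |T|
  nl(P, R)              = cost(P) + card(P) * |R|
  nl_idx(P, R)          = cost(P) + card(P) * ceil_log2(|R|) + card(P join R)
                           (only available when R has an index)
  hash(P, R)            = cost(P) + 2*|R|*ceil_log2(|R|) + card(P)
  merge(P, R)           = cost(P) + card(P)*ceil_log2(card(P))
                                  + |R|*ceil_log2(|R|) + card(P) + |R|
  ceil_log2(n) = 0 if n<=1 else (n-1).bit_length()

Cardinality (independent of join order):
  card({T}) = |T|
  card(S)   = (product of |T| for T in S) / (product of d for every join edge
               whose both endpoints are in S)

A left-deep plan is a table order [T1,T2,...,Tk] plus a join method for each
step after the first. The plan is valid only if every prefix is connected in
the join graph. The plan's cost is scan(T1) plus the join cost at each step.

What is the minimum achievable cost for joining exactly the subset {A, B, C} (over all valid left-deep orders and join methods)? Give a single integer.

Selinger DP over subsets of {A,B,C}:
  {B}: scan cost=500, card=500
  {C}: scan cost=20, card=20
  {A}: scan cost=250, card=250
  {BC}: card=1000; try (C,hash)→1200, (C,nl_idx)→4000, (B,merge)→5140, (C,merge)→5620, (B,hash)→9040, (B,nl)→10020 …(+1); best=1200 via (C,hash)
  {AB}: card=500; try (A,hash)→5000, (B,merge)→7500, (A,merge)→7750, (B,hash)→9500, (B,nl)→125250, (A,nl)→125500; best=5000 via (A,hash)
  {AC}: card=500; try (C,hash)→700, (C,nl_idx)→2000, (A,merge)→2390, (C,merge)→2620, (A,hash)→4040, (A,nl)→5020 …(+1); best=700 via (C,hash)
  {ABC}: card=100; try (C,hash)→5700, (A,hash)→6200, (C,nl_idx)→7600, (C,merge)→10120, (B,hash)→10200, (B,merge)→10700 …(+4); best=5700 via (C,hash)

5700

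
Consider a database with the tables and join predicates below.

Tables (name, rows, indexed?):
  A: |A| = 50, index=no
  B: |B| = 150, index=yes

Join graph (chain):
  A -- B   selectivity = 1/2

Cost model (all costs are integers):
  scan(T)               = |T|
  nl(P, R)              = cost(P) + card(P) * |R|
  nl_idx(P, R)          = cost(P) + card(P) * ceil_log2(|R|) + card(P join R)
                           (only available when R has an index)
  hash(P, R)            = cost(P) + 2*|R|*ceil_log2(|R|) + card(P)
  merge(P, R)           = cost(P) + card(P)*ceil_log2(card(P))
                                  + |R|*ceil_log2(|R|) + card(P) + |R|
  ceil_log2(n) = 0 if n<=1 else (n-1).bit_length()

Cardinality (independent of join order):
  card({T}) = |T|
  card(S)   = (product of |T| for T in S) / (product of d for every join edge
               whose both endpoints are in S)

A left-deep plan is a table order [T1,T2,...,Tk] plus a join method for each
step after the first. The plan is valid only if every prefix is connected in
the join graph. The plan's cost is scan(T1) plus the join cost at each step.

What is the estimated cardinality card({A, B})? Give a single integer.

3750

Tables in S: A(50), B(150)
Edges inside S: A-B(d=2)
numerator = 50 * 150 = 7500
denominator = 2 = 2
card(S) = 7500 / 2 = 3750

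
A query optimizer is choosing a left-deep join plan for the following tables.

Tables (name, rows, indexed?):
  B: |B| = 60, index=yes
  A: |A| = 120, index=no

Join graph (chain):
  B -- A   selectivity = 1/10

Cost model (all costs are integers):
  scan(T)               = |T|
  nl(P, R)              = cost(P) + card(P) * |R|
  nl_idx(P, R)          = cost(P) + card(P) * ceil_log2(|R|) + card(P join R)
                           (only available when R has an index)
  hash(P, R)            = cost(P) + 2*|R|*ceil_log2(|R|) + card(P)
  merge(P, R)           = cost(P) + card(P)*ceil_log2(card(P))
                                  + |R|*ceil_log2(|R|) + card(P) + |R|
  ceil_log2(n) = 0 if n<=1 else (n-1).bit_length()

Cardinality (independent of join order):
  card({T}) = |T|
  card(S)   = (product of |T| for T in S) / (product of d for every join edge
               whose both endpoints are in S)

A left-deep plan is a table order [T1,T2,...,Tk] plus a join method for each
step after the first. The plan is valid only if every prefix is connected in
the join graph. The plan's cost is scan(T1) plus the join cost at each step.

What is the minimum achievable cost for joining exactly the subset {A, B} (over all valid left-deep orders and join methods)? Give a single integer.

960

Selinger DP over subsets of {A,B}:
  {B}: scan cost=60, card=60
  {A}: scan cost=120, card=120
  {AB}: card=720; try (B,hash)→960, (A,merge)→1440, (B,merge)→1500, (B,nl_idx)→1560, (A,hash)→1800, (A,nl)→7260 …(+1); best=960 via (B,hash)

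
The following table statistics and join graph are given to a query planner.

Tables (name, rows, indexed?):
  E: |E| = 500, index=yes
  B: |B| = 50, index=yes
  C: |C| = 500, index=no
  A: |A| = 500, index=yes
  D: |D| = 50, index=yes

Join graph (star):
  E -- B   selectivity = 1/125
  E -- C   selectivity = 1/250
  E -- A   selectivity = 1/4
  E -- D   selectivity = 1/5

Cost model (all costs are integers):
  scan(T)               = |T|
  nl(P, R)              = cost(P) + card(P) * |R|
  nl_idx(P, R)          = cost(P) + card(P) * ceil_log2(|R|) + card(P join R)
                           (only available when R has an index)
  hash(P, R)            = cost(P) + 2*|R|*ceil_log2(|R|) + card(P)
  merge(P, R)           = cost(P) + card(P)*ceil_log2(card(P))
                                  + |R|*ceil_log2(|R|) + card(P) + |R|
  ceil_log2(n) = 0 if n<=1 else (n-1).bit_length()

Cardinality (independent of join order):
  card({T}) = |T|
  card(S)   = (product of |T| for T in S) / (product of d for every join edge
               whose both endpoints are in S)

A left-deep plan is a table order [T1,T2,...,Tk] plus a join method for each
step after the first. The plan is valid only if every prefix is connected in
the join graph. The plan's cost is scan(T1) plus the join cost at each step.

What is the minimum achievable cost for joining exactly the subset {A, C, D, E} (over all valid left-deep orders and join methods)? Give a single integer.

Selinger DP over subsets of {A,C,D,E}:
  {E}: scan cost=500, card=500
  {C}: scan cost=500, card=500
  {A}: scan cost=500, card=500
  {D}: scan cost=50, card=50
  {CE}: card=1000; try (E,nl_idx)→6000, (E,hash)→10000, (C,hash)→10000, (E,merge)→10500, (C,merge)→10500, (E,nl)→250500 …(+1); best=6000 via (E,nl_idx)
  {AE}: card=62500; try (E,hash)→10000, (A,hash)→10000, (E,merge)→10500, (A,merge)→10500, (E,nl_idx)→67500, (A,nl_idx)→67500 …(+2); best=10000 via (E,hash)
  {DE}: card=5000; try (D,hash)→1600, (E,merge)→5400, (E,nl_idx)→5500, (D,merge)→5850, (D,nl_idx)→8500, (E,hash)→9100 …(+2); best=1600 via (D,hash)
  {ACE}: card=125000; try (A,hash)→16000, (A,merge)→22000, (C,hash)→81500, (A,nl_idx)→140000, (A,nl)→506000, (C,merge)→1077500 …(+1); best=16000 via (A,hash)
  {CDE}: card=10000; try (D,hash)→7600, (C,hash)→15600, (D,merge)→17350, (D,nl_idx)→22000, (D,nl)→56000, (C,merge)→76600 …(+1); best=7600 via (D,hash)
  {ADE}: card=625000; try (A,hash)→15600, (D,hash)→73100, (A,merge)→76600, (A,nl_idx)→671600, (D,nl_idx)→1010000, (D,merge)→1072850 …(+2); best=15600 via (A,hash)
  {ACDE}: card=1250000; try (A,hash)→26600, (D,hash)→141600, (A,merge)→162600, (C,hash)→649600, (A,nl_idx)→1347600, (D,nl_idx)→2016000 …(+5); best=26600 via (A,hash)

26600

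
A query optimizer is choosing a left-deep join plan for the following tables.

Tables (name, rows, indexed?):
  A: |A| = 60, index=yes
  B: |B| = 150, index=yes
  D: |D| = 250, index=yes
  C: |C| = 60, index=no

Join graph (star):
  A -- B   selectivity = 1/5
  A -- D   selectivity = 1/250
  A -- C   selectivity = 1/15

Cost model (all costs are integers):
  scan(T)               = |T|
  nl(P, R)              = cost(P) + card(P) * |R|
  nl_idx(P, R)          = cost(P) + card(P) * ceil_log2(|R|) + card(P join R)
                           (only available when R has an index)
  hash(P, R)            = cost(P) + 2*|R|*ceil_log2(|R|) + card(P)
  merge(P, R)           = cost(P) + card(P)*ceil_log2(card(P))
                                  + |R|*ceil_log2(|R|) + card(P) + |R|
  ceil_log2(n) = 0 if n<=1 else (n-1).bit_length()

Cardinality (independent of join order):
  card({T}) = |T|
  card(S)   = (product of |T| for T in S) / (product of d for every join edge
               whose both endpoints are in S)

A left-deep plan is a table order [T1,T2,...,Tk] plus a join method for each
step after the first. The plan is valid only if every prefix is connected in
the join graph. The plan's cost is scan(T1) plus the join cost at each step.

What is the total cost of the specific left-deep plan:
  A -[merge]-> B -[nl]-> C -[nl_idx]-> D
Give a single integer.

step 1: scan A: cost=60, card=60
step 2: join B via merge
    card(P join B) = 60*150/(5) = 1800
    cost = 60 + 60*6 + 150*8 + 60 + 150 = 1830
step 3: join C via nl
    card(P join C) = 1800*60/(15) = 7200
    cost = 1830 + 1800*60 = 109830
step 4: join D via nl_idx
    card(P join D) = 7200*250/(250) = 7200
    cost = 109830 + 7200*8 + 7200 = 174630

174630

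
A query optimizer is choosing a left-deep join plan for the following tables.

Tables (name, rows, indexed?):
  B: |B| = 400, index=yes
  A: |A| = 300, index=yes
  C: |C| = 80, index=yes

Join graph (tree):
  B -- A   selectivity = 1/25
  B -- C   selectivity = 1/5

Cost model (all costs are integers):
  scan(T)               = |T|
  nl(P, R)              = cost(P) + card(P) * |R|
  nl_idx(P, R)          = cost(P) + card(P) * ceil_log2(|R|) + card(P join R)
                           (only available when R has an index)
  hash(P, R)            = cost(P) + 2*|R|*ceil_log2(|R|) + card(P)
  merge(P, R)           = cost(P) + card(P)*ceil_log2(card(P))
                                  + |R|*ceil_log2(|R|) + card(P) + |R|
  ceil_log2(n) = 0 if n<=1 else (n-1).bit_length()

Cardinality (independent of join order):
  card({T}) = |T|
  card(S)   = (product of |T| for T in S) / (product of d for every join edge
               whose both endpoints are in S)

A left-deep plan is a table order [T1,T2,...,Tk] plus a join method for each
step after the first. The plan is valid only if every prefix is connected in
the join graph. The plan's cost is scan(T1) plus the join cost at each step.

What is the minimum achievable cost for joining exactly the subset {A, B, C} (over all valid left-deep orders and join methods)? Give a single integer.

12120

Selinger DP over subsets of {A,B,C}:
  {B}: scan cost=400, card=400
  {A}: scan cost=300, card=300
  {C}: scan cost=80, card=80
  {AB}: card=4800; try (A,hash)→6200, (B,merge)→7300, (A,merge)→7400, (B,hash)→7800, (B,nl_idx)→7800, (A,nl_idx)→8800 …(+2); best=6200 via (A,hash)
  {BC}: card=6400; try (C,hash)→1920, (B,merge)→4720, (C,merge)→5040, (B,nl_idx)→7200, (B,hash)→7360, (C,nl_idx)→9600 …(+2); best=1920 via (C,hash)
  {ABC}: card=76800; try (C,hash)→12120, (A,hash)→13720, (C,merge)→74040, (A,merge)→94520, (C,nl_idx)→116600, (A,nl_idx)→136320 …(+2); best=12120 via (C,hash)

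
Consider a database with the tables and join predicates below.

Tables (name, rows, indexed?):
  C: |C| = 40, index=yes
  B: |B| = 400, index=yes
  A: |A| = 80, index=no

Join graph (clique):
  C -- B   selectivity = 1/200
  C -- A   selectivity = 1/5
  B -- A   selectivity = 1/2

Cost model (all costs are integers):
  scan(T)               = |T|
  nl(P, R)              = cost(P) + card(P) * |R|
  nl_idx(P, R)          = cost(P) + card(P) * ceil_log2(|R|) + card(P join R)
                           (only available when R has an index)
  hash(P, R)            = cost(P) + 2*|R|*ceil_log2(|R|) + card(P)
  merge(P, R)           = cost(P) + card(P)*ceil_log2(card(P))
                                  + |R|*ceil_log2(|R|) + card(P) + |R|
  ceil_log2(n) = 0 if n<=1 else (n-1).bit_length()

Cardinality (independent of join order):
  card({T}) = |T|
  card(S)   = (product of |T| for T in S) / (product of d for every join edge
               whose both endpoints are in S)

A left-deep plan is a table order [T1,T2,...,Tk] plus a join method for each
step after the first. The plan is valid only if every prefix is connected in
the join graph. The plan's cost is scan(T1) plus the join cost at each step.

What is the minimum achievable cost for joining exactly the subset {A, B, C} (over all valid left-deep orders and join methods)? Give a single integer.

Selinger DP over subsets of {A,B,C}:
  {C}: scan cost=40, card=40
  {B}: scan cost=400, card=400
  {A}: scan cost=80, card=80
  {BC}: card=80; try (B,nl_idx)→480, (C,hash)→1280, (C,nl_idx)→2880, (B,merge)→4320, (C,merge)→4680, (B,hash)→7280 …(+2); best=480 via (B,nl_idx)
  {AC}: card=640; try (C,hash)→640, (A,merge)→960, (C,merge)→1000, (C,nl_idx)→1200, (A,hash)→1200, (A,nl)→3240 …(+1); best=640 via (C,hash)
  {AB}: card=16000; try (A,hash)→1920, (B,merge)→4720, (A,merge)→5040, (B,hash)→7360, (B,nl_idx)→16800, (B,nl)→32080 …(+1); best=1920 via (A,hash)
  {ABC}: card=640; try (A,hash)→1680, (A,merge)→1760, (A,nl)→6880, (B,nl_idx)→7040, (B,hash)→8480, (B,merge)→11680 …(+5); best=1680 via (A,hash)

1680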